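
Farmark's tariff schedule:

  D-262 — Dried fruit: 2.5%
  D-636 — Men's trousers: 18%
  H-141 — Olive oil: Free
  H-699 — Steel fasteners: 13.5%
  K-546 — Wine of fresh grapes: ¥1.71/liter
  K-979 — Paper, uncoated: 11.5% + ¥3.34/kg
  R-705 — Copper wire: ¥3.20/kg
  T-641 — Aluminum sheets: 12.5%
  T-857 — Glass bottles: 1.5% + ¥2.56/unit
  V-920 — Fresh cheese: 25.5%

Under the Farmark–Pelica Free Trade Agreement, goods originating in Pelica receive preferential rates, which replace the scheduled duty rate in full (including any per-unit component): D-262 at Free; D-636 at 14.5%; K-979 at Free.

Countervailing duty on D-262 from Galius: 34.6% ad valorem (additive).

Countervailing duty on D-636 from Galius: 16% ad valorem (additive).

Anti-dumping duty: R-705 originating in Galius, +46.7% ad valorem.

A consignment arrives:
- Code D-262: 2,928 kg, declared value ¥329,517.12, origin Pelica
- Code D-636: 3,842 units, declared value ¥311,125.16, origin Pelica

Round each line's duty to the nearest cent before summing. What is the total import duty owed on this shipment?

¥45,113.15

Line 1 (D-262, Pelica, 2,928 kg, ¥329,517.12):
Base rate for D-262 is 2.5%.
Origin Pelica qualifies under the Farmark–Pelica agreement and D-262 is covered: preferential rate Free applies instead.
The additional-duty order on D-262 targets Galius, not Pelica; it does not apply.
Duty = ¥329,517.12 × 0% = ¥0.00.
Line 2 (D-636, Pelica, 3,842 units, ¥311,125.16):
Base rate for D-636 is 18%.
Origin Pelica qualifies under the Farmark–Pelica agreement and D-636 is covered: preferential rate 14.5% applies instead.
The additional-duty order on D-636 targets Galius, not Pelica; it does not apply.
Duty = ¥311,125.16 × 14.5% = ¥45,113.15.
Total = ¥0.00 + ¥45,113.15 = ¥45,113.15.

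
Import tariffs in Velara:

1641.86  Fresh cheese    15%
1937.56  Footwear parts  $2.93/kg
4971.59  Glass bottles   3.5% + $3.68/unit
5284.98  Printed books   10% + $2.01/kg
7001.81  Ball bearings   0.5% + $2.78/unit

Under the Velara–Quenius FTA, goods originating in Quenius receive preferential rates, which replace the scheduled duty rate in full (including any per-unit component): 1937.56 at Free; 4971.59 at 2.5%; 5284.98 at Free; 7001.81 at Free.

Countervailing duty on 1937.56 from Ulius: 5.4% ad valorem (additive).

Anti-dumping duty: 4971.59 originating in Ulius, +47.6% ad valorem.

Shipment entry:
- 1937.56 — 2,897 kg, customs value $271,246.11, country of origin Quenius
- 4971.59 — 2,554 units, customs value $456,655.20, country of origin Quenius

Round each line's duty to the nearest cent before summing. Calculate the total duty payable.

$11,416.38

Line 1 (1937.56, Quenius, 2,897 kg, $271,246.11):
Base rate for 1937.56 is $2.93/kg.
Origin Quenius qualifies under the Velara–Quenius agreement and 1937.56 is covered: preferential rate Free applies instead.
The additional-duty order on 1937.56 targets Ulius, not Quenius; it does not apply.
Duty = $271,246.11 × 0% = $0.00.
Line 2 (4971.59, Quenius, 2,554 units, $456,655.20):
Base rate for 4971.59 is 3.5% + $3.68/unit.
Origin Quenius qualifies under the Velara–Quenius agreement and 4971.59 is covered: preferential rate 2.5% applies instead.
The additional-duty order on 4971.59 targets Ulius, not Quenius; it does not apply.
Duty = $456,655.20 × 2.5% = $11,416.38.
Total = $0.00 + $11,416.38 = $11,416.38.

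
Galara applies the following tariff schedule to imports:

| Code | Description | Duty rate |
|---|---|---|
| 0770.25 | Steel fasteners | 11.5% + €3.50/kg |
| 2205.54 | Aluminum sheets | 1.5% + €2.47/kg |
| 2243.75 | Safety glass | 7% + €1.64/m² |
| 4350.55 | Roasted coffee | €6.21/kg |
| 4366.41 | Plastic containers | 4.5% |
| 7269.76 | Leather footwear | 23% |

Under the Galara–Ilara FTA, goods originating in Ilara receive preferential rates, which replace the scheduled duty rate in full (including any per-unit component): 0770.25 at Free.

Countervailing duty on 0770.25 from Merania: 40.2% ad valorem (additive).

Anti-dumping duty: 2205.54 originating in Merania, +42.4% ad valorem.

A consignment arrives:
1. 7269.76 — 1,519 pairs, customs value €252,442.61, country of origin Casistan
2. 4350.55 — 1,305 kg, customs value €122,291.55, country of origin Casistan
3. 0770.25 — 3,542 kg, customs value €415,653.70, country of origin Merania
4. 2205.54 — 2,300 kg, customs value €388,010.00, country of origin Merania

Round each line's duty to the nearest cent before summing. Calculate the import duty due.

€469,473.20

Line 1 (7269.76, Casistan, 1,519 pairs, €252,442.61):
Base rate for 7269.76 is 23%.
Duty = €252,442.61 × 23% = €58,061.80.
Line 2 (4350.55, Casistan, 1,305 kg, €122,291.55):
Base rate for 4350.55 is €6.21/kg.
Duty = 1,305 × €6.21 = €8,104.05.
Line 3 (0770.25, Merania, 3,542 kg, €415,653.70):
Base rate for 0770.25 is 11.5% + €3.50/kg.
0770.25 has an FTA preferential rate, but origin Merania is not Ilara; base rate stands.
Additional duty on 0770.25 from Merania: +40.2%. Applied ad valorem rate: 11.5% + 40.2% = 51.7%.
Duty = €415,653.70 × 51.7% + 3,542 × €3.50 = €227,289.96.
Line 4 (2205.54, Merania, 2,300 kg, €388,010.00):
Base rate for 2205.54 is 1.5% + €2.47/kg.
Additional duty on 2205.54 from Merania: +42.4%. Applied ad valorem rate: 1.5% + 42.4% = 43.9%.
Duty = €388,010.00 × 43.9% + 2,300 × €2.47 = €176,017.39.
Total = €58,061.80 + €8,104.05 + €227,289.96 + €176,017.39 = €469,473.20.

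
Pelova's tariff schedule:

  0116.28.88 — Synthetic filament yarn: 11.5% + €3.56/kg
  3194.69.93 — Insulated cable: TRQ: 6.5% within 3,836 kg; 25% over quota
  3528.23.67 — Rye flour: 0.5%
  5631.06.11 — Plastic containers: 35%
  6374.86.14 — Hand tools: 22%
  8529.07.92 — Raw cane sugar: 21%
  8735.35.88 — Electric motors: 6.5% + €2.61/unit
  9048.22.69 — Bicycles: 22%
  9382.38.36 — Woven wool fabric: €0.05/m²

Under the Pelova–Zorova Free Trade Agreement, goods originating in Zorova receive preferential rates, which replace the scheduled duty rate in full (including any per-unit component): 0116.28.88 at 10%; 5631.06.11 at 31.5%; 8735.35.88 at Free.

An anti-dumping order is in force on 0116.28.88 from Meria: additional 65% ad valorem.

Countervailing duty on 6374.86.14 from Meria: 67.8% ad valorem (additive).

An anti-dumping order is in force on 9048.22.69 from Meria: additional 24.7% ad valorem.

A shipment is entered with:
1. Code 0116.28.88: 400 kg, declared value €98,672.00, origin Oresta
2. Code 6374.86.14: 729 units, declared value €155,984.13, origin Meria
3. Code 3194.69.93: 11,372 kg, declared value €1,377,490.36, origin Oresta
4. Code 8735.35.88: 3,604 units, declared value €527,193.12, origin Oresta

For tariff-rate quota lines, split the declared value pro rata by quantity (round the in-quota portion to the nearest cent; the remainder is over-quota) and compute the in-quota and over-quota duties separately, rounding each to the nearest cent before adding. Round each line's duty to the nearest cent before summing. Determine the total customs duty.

Line 1 (0116.28.88, Oresta, 400 kg, €98,672.00):
Base rate for 0116.28.88 is 11.5% + €3.56/kg.
0116.28.88 has an FTA preferential rate, but origin Oresta is not Zorova; base rate stands.
The additional-duty order on 0116.28.88 targets Meria, not Oresta; it does not apply.
Duty = €98,672.00 × 11.5% + 400 × €3.56 = €12,771.28.
Line 2 (6374.86.14, Meria, 729 units, €155,984.13):
Base rate for 6374.86.14 is 22%.
Additional duty on 6374.86.14 from Meria: +67.8%. Applied ad valorem rate: 22% + 67.8% = 89.8%.
Duty = €155,984.13 × 89.8% = €140,073.75.
Line 3 (3194.69.93, Oresta, 11,372 kg, €1,377,490.36):
Code 3194.69.93 is under a tariff-rate quota (threshold 3,836 kg). In-quota: 3,836 kg at 6.5%; over-quota: 7,536 kg at 25%.
Pro-rata value split: in-quota = €1,377,490.36 × 3,836/11,372 = €464,654.68; over-quota = €1,377,490.36 − €464,654.68 = €912,835.68.
In-quota duty = €464,654.68 × 6.5% = €30,202.55. Over-quota duty = €912,835.68 × 25% = €228,208.92.
Line duty = €30,202.55 + €228,208.92 = €258,411.47.
Line 4 (8735.35.88, Oresta, 3,604 units, €527,193.12):
Base rate for 8735.35.88 is 6.5% + €2.61/unit.
8735.35.88 has an FTA preferential rate, but origin Oresta is not Zorova; base rate stands.
Duty = €527,193.12 × 6.5% + 3,604 × €2.61 = €43,673.99.
Total = €12,771.28 + €140,073.75 + €258,411.47 + €43,673.99 = €454,930.49.

€454,930.49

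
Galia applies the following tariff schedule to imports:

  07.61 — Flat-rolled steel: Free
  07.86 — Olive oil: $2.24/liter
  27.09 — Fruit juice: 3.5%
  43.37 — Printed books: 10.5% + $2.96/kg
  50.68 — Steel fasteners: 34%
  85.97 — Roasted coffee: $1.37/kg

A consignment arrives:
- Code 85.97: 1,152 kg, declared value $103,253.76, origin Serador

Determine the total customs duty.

Line 1 (85.97, Serador, 1,152 kg, $103,253.76):
Base rate for 85.97 is $1.37/kg.
Duty = 1,152 × $1.37 = $1,578.24.

$1,578.24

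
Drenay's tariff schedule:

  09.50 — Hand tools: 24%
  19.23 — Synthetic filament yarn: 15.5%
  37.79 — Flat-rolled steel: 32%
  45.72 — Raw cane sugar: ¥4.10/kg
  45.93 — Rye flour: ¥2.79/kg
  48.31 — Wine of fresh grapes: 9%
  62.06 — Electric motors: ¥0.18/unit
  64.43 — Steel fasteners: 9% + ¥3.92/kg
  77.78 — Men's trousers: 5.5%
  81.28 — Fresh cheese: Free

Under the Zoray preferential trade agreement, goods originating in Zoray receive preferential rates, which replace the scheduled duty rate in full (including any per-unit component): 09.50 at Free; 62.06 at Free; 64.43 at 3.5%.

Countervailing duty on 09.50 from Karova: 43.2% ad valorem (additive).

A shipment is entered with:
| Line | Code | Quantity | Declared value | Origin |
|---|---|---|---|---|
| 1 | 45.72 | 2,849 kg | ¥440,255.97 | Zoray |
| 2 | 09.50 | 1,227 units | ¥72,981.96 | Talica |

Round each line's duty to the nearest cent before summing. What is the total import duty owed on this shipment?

Line 1 (45.72, Zoray, 2,849 kg, ¥440,255.97):
Base rate for 45.72 is ¥4.10/kg.
Origin Zoray is the FTA partner but 45.72 is not on the preference list; base rate stands.
Duty = 2,849 × ¥4.10 = ¥11,680.90.
Line 2 (09.50, Talica, 1,227 units, ¥72,981.96):
Base rate for 09.50 is 24%.
09.50 has an FTA preferential rate, but origin Talica is not Zoray; base rate stands.
The additional-duty order on 09.50 targets Karova, not Talica; it does not apply.
Duty = ¥72,981.96 × 24% = ¥17,515.67.
Total = ¥11,680.90 + ¥17,515.67 = ¥29,196.57.

¥29,196.57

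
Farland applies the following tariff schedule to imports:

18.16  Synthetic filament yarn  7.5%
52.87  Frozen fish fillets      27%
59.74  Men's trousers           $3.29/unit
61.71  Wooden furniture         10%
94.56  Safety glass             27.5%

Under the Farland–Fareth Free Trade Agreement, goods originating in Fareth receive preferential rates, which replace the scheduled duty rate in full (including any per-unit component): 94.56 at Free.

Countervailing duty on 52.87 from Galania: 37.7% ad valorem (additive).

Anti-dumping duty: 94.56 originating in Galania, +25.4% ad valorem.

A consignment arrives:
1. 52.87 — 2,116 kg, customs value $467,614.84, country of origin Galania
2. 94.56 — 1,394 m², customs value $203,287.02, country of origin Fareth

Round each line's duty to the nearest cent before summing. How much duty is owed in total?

$302,546.80

Line 1 (52.87, Galania, 2,116 kg, $467,614.84):
Base rate for 52.87 is 27%.
Additional duty on 52.87 from Galania: +37.7%. Applied ad valorem rate: 27% + 37.7% = 64.7%.
Duty = $467,614.84 × 64.7% = $302,546.80.
Line 2 (94.56, Fareth, 1,394 m², $203,287.02):
Base rate for 94.56 is 27.5%.
Origin Fareth qualifies under the Farland–Fareth agreement and 94.56 is covered: preferential rate Free applies instead.
The additional-duty order on 94.56 targets Galania, not Fareth; it does not apply.
Duty = $203,287.02 × 0% = $0.00.
Total = $302,546.80 + $0.00 = $302,546.80.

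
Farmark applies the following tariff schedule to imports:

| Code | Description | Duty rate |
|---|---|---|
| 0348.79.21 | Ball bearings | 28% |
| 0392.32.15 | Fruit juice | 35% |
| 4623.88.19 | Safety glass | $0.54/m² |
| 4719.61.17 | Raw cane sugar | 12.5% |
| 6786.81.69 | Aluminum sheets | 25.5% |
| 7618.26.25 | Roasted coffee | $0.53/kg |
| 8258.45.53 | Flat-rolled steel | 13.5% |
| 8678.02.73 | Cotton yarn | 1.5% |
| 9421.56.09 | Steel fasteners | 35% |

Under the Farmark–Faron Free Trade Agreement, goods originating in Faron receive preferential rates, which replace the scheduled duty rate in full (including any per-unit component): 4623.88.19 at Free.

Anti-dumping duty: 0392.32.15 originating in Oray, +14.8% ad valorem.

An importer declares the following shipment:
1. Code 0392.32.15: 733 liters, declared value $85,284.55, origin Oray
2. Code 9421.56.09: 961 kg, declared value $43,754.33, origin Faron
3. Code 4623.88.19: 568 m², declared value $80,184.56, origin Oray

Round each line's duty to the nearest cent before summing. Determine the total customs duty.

Line 1 (0392.32.15, Oray, 733 liters, $85,284.55):
Base rate for 0392.32.15 is 35%.
Additional duty on 0392.32.15 from Oray: +14.8%. Applied ad valorem rate: 35% + 14.8% = 49.8%.
Duty = $85,284.55 × 49.8% = $42,471.71.
Line 2 (9421.56.09, Faron, 961 kg, $43,754.33):
Base rate for 9421.56.09 is 35%.
Origin Faron is the FTA partner but 9421.56.09 is not on the preference list; base rate stands.
Duty = $43,754.33 × 35% = $15,314.02.
Line 3 (4623.88.19, Oray, 568 m², $80,184.56):
Base rate for 4623.88.19 is $0.54/m².
4623.88.19 has an FTA preferential rate, but origin Oray is not Faron; base rate stands.
Duty = 568 × $0.54 = $306.72.
Total = $42,471.71 + $15,314.02 + $306.72 = $58,092.45.

$58,092.45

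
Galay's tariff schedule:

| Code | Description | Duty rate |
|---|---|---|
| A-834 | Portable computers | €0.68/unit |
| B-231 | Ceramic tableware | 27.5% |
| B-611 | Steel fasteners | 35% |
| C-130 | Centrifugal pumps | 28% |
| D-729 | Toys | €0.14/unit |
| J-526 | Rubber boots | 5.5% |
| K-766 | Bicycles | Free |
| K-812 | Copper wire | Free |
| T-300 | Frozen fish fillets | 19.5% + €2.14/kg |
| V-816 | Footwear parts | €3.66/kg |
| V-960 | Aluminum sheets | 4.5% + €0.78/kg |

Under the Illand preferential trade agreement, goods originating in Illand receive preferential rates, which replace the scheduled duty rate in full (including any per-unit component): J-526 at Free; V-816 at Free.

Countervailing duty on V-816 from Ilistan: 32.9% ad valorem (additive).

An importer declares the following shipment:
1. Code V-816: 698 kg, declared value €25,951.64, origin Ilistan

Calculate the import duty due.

Line 1 (V-816, Ilistan, 698 kg, €25,951.64):
Base rate for V-816 is €3.66/kg.
V-816 has an FTA preferential rate, but origin Ilistan is not Illand; base rate stands.
Additional duty on V-816 from Ilistan: +32.9% ad valorem. Applied ad valorem rate = 32.9%.
Duty = €25,951.64 × 32.9% + 698 × €3.66 = €11,092.77.

€11,092.77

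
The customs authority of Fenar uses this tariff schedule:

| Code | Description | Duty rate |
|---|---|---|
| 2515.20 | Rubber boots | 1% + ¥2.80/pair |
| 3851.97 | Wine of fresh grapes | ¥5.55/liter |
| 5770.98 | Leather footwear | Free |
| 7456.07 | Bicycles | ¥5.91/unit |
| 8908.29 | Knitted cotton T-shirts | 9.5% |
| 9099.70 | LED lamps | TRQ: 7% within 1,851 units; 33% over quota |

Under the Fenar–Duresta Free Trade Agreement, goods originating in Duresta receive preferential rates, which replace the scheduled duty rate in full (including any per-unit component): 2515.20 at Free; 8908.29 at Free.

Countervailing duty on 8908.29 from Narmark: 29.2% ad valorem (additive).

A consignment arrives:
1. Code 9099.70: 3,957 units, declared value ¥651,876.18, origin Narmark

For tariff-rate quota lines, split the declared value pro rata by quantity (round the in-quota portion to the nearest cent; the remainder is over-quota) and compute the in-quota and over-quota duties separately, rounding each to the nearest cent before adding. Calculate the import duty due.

Line 1 (9099.70, Narmark, 3,957 units, ¥651,876.18):
Code 9099.70 is under a tariff-rate quota (threshold 1,851 units). In-quota: 1,851 units at 7%; over-quota: 2,106 units at 33%.
Pro-rata value split: in-quota = ¥651,876.18 × 1,851/3,957 = ¥304,933.74; over-quota = ¥651,876.18 − ¥304,933.74 = ¥346,942.44.
In-quota duty = ¥304,933.74 × 7% = ¥21,345.36. Over-quota duty = ¥346,942.44 × 33% = ¥114,491.01.
Line duty = ¥21,345.36 + ¥114,491.01 = ¥135,836.37.

¥135,836.37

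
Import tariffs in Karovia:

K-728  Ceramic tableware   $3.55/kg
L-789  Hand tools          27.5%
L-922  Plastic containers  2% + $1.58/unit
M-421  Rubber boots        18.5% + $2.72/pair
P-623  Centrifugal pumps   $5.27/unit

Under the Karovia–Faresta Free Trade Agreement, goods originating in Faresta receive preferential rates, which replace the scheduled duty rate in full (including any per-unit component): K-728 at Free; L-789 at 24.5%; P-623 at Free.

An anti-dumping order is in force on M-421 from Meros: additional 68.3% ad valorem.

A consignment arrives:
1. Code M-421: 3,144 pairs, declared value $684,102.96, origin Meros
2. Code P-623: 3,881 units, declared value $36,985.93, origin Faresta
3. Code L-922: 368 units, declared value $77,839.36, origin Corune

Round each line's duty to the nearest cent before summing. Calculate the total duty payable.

Line 1 (M-421, Meros, 3,144 pairs, $684,102.96):
Base rate for M-421 is 18.5% + $2.72/pair.
Additional duty on M-421 from Meros: +68.3%. Applied ad valorem rate: 18.5% + 68.3% = 86.8%.
Duty = $684,102.96 × 86.8% + 3,144 × $2.72 = $602,353.05.
Line 2 (P-623, Faresta, 3,881 units, $36,985.93):
Base rate for P-623 is $5.27/unit.
Origin Faresta qualifies under the Karovia–Faresta agreement and P-623 is covered: preferential rate Free applies instead.
Duty = $36,985.93 × 0% = $0.00.
Line 3 (L-922, Corune, 368 units, $77,839.36):
Base rate for L-922 is 2% + $1.58/unit.
Duty = $77,839.36 × 2% + 368 × $1.58 = $2,138.23.
Total = $602,353.05 + $0.00 + $2,138.23 = $604,491.28.

$604,491.28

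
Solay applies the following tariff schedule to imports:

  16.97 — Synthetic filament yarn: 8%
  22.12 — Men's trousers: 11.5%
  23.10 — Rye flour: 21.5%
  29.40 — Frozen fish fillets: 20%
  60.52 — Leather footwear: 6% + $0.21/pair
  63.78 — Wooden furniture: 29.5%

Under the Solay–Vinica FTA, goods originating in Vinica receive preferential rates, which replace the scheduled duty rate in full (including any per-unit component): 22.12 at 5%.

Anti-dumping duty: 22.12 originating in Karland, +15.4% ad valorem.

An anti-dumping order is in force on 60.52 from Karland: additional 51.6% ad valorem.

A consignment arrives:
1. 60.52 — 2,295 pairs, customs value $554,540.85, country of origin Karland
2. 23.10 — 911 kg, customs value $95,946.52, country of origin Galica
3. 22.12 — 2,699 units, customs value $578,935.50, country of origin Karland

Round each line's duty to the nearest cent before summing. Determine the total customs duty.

$496,259.63

Line 1 (60.52, Karland, 2,295 pairs, $554,540.85):
Base rate for 60.52 is 6% + $0.21/pair.
Additional duty on 60.52 from Karland: +51.6%. Applied ad valorem rate: 6% + 51.6% = 57.6%.
Duty = $554,540.85 × 57.6% + 2,295 × $0.21 = $319,897.48.
Line 2 (23.10, Galica, 911 kg, $95,946.52):
Base rate for 23.10 is 21.5%.
Duty = $95,946.52 × 21.5% = $20,628.50.
Line 3 (22.12, Karland, 2,699 units, $578,935.50):
Base rate for 22.12 is 11.5%.
22.12 has an FTA preferential rate, but origin Karland is not Vinica; base rate stands.
Additional duty on 22.12 from Karland: +15.4%. Applied ad valorem rate: 11.5% + 15.4% = 26.9%.
Duty = $578,935.50 × 26.9% = $155,733.65.
Total = $319,897.48 + $20,628.50 + $155,733.65 = $496,259.63.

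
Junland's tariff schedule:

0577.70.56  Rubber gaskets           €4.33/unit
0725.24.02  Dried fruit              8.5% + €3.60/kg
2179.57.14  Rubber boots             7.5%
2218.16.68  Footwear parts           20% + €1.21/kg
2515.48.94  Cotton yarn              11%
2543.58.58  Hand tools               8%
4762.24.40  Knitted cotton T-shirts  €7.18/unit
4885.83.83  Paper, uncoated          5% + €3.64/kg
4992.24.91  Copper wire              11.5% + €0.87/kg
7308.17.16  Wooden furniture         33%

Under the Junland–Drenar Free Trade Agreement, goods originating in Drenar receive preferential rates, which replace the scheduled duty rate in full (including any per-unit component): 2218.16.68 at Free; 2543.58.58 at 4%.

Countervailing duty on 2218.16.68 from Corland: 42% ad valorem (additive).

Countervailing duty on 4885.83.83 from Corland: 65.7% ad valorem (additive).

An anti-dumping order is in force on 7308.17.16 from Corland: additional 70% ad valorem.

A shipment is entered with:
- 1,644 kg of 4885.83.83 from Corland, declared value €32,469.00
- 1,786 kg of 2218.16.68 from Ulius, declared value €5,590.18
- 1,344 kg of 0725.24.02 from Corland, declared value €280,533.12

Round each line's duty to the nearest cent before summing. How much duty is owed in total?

€60,902.56

Line 1 (4885.83.83, Corland, 1,644 kg, €32,469.00):
Base rate for 4885.83.83 is 5% + €3.64/kg.
Additional duty on 4885.83.83 from Corland: +65.7%. Applied ad valorem rate: 5% + 65.7% = 70.7%.
Duty = €32,469.00 × 70.7% + 1,644 × €3.64 = €28,939.74.
Line 2 (2218.16.68, Ulius, 1,786 kg, €5,590.18):
Base rate for 2218.16.68 is 20% + €1.21/kg.
2218.16.68 has an FTA preferential rate, but origin Ulius is not Drenar; base rate stands.
The additional-duty order on 2218.16.68 targets Corland, not Ulius; it does not apply.
Duty = €5,590.18 × 20% + 1,786 × €1.21 = €3,279.10.
Line 3 (0725.24.02, Corland, 1,344 kg, €280,533.12):
Base rate for 0725.24.02 is 8.5% + €3.60/kg.
Duty = €280,533.12 × 8.5% + 1,344 × €3.60 = €28,683.72.
Total = €28,939.74 + €3,279.10 + €28,683.72 = €60,902.56.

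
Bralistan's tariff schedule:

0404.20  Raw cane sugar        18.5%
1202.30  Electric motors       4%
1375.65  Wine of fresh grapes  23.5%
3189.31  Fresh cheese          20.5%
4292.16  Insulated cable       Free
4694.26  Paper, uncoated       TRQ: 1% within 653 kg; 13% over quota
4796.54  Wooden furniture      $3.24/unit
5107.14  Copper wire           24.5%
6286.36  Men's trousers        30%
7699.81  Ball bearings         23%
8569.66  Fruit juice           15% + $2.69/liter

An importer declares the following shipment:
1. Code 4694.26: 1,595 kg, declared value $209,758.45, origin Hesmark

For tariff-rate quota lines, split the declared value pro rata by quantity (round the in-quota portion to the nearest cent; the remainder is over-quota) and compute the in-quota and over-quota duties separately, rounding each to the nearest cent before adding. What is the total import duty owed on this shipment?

$16,963.47

Line 1 (4694.26, Hesmark, 1,595 kg, $209,758.45):
Code 4694.26 is under a tariff-rate quota (threshold 653 kg). In-quota: 653 kg at 1%; over-quota: 942 kg at 13%.
Pro-rata value split: in-quota = $209,758.45 × 653/1,595 = $85,876.03; over-quota = $209,758.45 − $85,876.03 = $123,882.42.
In-quota duty = $85,876.03 × 1% = $858.76. Over-quota duty = $123,882.42 × 13% = $16,104.71.
Line duty = $858.76 + $16,104.71 = $16,963.47.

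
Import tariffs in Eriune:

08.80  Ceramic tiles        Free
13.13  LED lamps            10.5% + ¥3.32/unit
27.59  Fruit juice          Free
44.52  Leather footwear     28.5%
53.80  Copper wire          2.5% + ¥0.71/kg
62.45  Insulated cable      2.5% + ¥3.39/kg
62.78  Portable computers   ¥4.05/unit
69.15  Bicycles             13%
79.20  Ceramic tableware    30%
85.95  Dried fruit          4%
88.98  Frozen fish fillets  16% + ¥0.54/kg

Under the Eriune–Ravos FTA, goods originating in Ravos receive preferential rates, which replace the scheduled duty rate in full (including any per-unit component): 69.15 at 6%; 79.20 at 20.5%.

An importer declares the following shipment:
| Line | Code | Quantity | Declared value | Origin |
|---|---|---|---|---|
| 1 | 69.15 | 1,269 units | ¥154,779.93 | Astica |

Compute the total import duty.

Line 1 (69.15, Astica, 1,269 units, ¥154,779.93):
Base rate for 69.15 is 13%.
69.15 has an FTA preferential rate, but origin Astica is not Ravos; base rate stands.
Duty = ¥154,779.93 × 13% = ¥20,121.39.

¥20,121.39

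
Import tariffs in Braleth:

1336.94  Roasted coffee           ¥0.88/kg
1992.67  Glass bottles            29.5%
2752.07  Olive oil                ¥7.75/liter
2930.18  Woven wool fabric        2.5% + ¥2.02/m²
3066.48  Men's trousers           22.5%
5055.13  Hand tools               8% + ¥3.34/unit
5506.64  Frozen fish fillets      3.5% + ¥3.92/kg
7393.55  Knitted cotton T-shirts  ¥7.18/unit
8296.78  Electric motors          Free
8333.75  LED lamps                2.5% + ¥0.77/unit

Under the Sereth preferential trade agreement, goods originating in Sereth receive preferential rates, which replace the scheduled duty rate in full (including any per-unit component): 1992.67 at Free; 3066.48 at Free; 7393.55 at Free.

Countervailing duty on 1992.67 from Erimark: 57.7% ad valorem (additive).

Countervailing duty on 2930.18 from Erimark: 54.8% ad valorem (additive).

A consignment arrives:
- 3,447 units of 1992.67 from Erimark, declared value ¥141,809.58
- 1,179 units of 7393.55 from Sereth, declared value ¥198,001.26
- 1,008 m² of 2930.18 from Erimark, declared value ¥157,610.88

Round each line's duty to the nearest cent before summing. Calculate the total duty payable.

¥216,005.14

Line 1 (1992.67, Erimark, 3,447 units, ¥141,809.58):
Base rate for 1992.67 is 29.5%.
1992.67 has an FTA preferential rate, but origin Erimark is not Sereth; base rate stands.
Additional duty on 1992.67 from Erimark: +57.7%. Applied ad valorem rate: 29.5% + 57.7% = 87.2%.
Duty = ¥141,809.58 × 87.2% = ¥123,657.95.
Line 2 (7393.55, Sereth, 1,179 units, ¥198,001.26):
Base rate for 7393.55 is ¥7.18/unit.
Origin Sereth qualifies under the Braleth–Sereth agreement and 7393.55 is covered: preferential rate Free applies instead.
Duty = ¥198,001.26 × 0% = ¥0.00.
Line 3 (2930.18, Erimark, 1,008 m², ¥157,610.88):
Base rate for 2930.18 is 2.5% + ¥2.02/m².
Additional duty on 2930.18 from Erimark: +54.8%. Applied ad valorem rate: 2.5% + 54.8% = 57.3%.
Duty = ¥157,610.88 × 57.3% + 1,008 × ¥2.02 = ¥92,347.19.
Total = ¥123,657.95 + ¥0.00 + ¥92,347.19 = ¥216,005.14.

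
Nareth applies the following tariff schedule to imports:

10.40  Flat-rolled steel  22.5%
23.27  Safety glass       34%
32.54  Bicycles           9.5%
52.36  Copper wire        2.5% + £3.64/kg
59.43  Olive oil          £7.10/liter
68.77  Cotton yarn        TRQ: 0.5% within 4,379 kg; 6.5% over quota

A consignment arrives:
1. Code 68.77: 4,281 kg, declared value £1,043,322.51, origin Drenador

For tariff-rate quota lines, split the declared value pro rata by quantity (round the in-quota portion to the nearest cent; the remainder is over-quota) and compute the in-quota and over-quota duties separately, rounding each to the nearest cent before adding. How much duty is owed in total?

£5,216.61

Line 1 (68.77, Drenador, 4,281 kg, £1,043,322.51):
Code 68.77 is under a tariff-rate quota (threshold 4,379 kg). Quantity 4,281 kg is within the quota, so the in-quota rate 0.5% applies to the full value.
Duty = £1,043,322.51 × 0.5% = £5,216.61.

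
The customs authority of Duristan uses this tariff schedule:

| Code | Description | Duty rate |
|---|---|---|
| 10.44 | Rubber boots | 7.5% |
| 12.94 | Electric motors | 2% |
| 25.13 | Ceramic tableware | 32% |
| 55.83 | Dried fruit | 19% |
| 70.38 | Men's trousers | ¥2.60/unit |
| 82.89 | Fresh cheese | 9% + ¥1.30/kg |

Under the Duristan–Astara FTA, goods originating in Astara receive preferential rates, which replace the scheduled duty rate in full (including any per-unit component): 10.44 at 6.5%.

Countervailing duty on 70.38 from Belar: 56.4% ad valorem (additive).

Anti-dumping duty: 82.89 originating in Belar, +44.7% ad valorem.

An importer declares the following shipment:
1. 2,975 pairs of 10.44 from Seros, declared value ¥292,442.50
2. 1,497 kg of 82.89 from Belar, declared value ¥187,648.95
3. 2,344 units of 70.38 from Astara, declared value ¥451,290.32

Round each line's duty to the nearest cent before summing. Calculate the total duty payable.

Line 1 (10.44, Seros, 2,975 pairs, ¥292,442.50):
Base rate for 10.44 is 7.5%.
10.44 has an FTA preferential rate, but origin Seros is not Astara; base rate stands.
Duty = ¥292,442.50 × 7.5% = ¥21,933.19.
Line 2 (82.89, Belar, 1,497 kg, ¥187,648.95):
Base rate for 82.89 is 9% + ¥1.30/kg.
Additional duty on 82.89 from Belar: +44.7%. Applied ad valorem rate: 9% + 44.7% = 53.7%.
Duty = ¥187,648.95 × 53.7% + 1,497 × ¥1.30 = ¥102,713.59.
Line 3 (70.38, Astara, 2,344 units, ¥451,290.32):
Base rate for 70.38 is ¥2.60/unit.
Origin Astara is the FTA partner but 70.38 is not on the preference list; base rate stands.
The additional-duty order on 70.38 targets Belar, not Astara; it does not apply.
Duty = 2,344 × ¥2.60 = ¥6,094.40.
Total = ¥21,933.19 + ¥102,713.59 + ¥6,094.40 = ¥130,741.18.

¥130,741.18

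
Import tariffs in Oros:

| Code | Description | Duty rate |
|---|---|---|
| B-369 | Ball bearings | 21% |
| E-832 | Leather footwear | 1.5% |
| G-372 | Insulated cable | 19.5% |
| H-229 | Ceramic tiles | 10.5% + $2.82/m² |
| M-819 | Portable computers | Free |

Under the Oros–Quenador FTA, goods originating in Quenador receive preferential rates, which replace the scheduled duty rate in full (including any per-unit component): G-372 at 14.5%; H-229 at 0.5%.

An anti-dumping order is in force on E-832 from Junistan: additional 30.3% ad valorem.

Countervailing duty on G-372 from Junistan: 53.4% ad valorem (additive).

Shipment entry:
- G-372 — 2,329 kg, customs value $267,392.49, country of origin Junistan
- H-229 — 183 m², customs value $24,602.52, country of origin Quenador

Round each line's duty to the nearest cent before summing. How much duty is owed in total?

$195,052.14

Line 1 (G-372, Junistan, 2,329 kg, $267,392.49):
Base rate for G-372 is 19.5%.
G-372 has an FTA preferential rate, but origin Junistan is not Quenador; base rate stands.
Additional duty on G-372 from Junistan: +53.4%. Applied ad valorem rate: 19.5% + 53.4% = 72.9%.
Duty = $267,392.49 × 72.9% = $194,929.13.
Line 2 (H-229, Quenador, 183 m², $24,602.52):
Base rate for H-229 is 10.5% + $2.82/m².
Origin Quenador qualifies under the Oros–Quenador agreement and H-229 is covered: preferential rate 0.5% applies instead.
Duty = $24,602.52 × 0.5% = $123.01.
Total = $194,929.13 + $123.01 = $195,052.14.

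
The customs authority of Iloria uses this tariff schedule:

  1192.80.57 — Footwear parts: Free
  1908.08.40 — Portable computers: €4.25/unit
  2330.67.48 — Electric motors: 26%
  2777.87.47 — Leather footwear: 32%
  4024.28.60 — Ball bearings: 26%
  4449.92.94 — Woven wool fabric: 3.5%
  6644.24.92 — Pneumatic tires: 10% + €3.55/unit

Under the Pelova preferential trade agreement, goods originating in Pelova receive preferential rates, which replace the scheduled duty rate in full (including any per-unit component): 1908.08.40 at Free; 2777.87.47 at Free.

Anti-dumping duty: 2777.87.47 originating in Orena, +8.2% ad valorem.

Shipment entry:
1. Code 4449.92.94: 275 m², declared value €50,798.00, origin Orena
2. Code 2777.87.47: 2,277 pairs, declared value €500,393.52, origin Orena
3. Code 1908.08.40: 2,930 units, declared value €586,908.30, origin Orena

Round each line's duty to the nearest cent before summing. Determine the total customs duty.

Line 1 (4449.92.94, Orena, 275 m², €50,798.00):
Base rate for 4449.92.94 is 3.5%.
Duty = €50,798.00 × 3.5% = €1,777.93.
Line 2 (2777.87.47, Orena, 2,277 pairs, €500,393.52):
Base rate for 2777.87.47 is 32%.
2777.87.47 has an FTA preferential rate, but origin Orena is not Pelova; base rate stands.
Additional duty on 2777.87.47 from Orena: +8.2%. Applied ad valorem rate: 32% + 8.2% = 40.2%.
Duty = €500,393.52 × 40.2% = €201,158.20.
Line 3 (1908.08.40, Orena, 2,930 units, €586,908.30):
Base rate for 1908.08.40 is €4.25/unit.
1908.08.40 has an FTA preferential rate, but origin Orena is not Pelova; base rate stands.
Duty = 2,930 × €4.25 = €12,452.50.
Total = €1,777.93 + €201,158.20 + €12,452.50 = €215,388.63.

€215,388.63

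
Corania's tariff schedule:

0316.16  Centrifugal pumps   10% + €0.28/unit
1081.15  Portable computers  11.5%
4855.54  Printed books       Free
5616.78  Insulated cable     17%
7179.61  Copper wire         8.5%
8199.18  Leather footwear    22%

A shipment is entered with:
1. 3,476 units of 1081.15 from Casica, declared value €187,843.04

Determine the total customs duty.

Line 1 (1081.15, Casica, 3,476 units, €187,843.04):
Base rate for 1081.15 is 11.5%.
Duty = €187,843.04 × 11.5% = €21,601.95.

€21,601.95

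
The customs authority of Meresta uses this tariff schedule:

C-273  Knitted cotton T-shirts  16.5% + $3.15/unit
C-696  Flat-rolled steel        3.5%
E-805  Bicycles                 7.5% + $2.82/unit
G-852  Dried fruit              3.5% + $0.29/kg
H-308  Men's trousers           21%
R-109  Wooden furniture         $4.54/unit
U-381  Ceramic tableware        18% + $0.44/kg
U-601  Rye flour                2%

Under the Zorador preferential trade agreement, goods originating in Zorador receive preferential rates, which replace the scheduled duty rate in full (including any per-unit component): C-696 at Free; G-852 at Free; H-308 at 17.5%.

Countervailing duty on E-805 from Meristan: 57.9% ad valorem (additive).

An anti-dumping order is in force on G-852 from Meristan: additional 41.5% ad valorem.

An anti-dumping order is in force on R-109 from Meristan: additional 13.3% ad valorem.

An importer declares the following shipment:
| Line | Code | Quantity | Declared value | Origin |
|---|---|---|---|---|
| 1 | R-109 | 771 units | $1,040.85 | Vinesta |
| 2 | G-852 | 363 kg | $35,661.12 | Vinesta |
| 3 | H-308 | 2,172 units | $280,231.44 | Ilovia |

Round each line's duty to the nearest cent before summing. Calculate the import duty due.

$63,702.35

Line 1 (R-109, Vinesta, 771 units, $1,040.85):
Base rate for R-109 is $4.54/unit.
The additional-duty order on R-109 targets Meristan, not Vinesta; it does not apply.
Duty = 771 × $4.54 = $3,500.34.
Line 2 (G-852, Vinesta, 363 kg, $35,661.12):
Base rate for G-852 is 3.5% + $0.29/kg.
G-852 has an FTA preferential rate, but origin Vinesta is not Zorador; base rate stands.
The additional-duty order on G-852 targets Meristan, not Vinesta; it does not apply.
Duty = $35,661.12 × 3.5% + 363 × $0.29 = $1,353.41.
Line 3 (H-308, Ilovia, 2,172 units, $280,231.44):
Base rate for H-308 is 21%.
H-308 has an FTA preferential rate, but origin Ilovia is not Zorador; base rate stands.
Duty = $280,231.44 × 21% = $58,848.60.
Total = $3,500.34 + $1,353.41 + $58,848.60 = $63,702.35.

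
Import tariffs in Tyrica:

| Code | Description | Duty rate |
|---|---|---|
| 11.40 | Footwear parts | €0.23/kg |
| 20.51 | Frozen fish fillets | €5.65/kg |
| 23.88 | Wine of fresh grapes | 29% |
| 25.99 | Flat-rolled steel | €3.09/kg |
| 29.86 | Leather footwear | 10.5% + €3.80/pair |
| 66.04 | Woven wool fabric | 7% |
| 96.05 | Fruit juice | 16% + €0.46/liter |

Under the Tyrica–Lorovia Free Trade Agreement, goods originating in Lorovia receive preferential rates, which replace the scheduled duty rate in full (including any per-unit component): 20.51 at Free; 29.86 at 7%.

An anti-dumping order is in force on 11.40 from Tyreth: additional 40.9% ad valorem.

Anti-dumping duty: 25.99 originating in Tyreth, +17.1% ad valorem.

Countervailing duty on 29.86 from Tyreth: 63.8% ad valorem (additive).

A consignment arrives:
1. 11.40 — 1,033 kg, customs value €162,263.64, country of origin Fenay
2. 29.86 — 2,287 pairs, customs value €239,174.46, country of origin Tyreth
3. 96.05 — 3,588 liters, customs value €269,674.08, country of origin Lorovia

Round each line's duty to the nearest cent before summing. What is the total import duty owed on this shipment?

Line 1 (11.40, Fenay, 1,033 kg, €162,263.64):
Base rate for 11.40 is €0.23/kg.
The additional-duty order on 11.40 targets Tyreth, not Fenay; it does not apply.
Duty = 1,033 × €0.23 = €237.59.
Line 2 (29.86, Tyreth, 2,287 pairs, €239,174.46):
Base rate for 29.86 is 10.5% + €3.80/pair.
29.86 has an FTA preferential rate, but origin Tyreth is not Lorovia; base rate stands.
Additional duty on 29.86 from Tyreth: +63.8%. Applied ad valorem rate: 10.5% + 63.8% = 74.3%.
Duty = €239,174.46 × 74.3% + 2,287 × €3.80 = €186,397.22.
Line 3 (96.05, Lorovia, 3,588 liters, €269,674.08):
Base rate for 96.05 is 16% + €0.46/liter.
Origin Lorovia is the FTA partner but 96.05 is not on the preference list; base rate stands.
Duty = €269,674.08 × 16% + 3,588 × €0.46 = €44,798.33.
Total = €237.59 + €186,397.22 + €44,798.33 = €231,433.14.

€231,433.14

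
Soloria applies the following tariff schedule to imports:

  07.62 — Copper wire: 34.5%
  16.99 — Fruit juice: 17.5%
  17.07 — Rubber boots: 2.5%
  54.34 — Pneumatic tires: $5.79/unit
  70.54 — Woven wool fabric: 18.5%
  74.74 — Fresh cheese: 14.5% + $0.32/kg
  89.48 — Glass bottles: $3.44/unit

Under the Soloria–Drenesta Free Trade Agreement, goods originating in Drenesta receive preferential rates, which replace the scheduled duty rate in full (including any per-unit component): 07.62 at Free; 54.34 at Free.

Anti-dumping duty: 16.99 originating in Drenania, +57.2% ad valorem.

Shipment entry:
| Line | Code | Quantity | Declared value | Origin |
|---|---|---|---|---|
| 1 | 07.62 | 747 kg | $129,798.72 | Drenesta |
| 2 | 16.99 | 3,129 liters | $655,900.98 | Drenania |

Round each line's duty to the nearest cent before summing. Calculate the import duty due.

Line 1 (07.62, Drenesta, 747 kg, $129,798.72):
Base rate for 07.62 is 34.5%.
Origin Drenesta qualifies under the Soloria–Drenesta agreement and 07.62 is covered: preferential rate Free applies instead.
Duty = $129,798.72 × 0% = $0.00.
Line 2 (16.99, Drenania, 3,129 liters, $655,900.98):
Base rate for 16.99 is 17.5%.
Additional duty on 16.99 from Drenania: +57.2%. Applied ad valorem rate: 17.5% + 57.2% = 74.7%.
Duty = $655,900.98 × 74.7% = $489,958.03.
Total = $0.00 + $489,958.03 = $489,958.03.

$489,958.03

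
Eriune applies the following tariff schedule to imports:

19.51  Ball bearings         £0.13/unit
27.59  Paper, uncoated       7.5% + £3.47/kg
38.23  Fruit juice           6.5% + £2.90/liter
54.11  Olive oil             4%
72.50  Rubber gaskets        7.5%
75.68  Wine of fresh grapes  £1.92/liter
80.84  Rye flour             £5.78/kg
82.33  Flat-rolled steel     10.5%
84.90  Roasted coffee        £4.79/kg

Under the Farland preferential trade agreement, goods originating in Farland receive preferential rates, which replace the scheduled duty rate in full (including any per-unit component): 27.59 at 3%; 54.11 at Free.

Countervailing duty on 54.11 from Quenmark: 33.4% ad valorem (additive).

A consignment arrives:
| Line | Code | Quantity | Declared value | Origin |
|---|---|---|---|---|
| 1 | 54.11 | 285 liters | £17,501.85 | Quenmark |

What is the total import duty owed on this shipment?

£6,545.69

Line 1 (54.11, Quenmark, 285 liters, £17,501.85):
Base rate for 54.11 is 4%.
54.11 has an FTA preferential rate, but origin Quenmark is not Farland; base rate stands.
Additional duty on 54.11 from Quenmark: +33.4%. Applied ad valorem rate: 4% + 33.4% = 37.4%.
Duty = £17,501.85 × 37.4% = £6,545.69.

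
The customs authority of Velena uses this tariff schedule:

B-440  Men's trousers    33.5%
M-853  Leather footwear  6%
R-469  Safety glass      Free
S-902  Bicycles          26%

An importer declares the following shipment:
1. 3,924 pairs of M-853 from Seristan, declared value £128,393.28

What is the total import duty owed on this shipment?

Line 1 (M-853, Seristan, 3,924 pairs, £128,393.28):
Base rate for M-853 is 6%.
Duty = £128,393.28 × 6% = £7,703.60.

£7,703.60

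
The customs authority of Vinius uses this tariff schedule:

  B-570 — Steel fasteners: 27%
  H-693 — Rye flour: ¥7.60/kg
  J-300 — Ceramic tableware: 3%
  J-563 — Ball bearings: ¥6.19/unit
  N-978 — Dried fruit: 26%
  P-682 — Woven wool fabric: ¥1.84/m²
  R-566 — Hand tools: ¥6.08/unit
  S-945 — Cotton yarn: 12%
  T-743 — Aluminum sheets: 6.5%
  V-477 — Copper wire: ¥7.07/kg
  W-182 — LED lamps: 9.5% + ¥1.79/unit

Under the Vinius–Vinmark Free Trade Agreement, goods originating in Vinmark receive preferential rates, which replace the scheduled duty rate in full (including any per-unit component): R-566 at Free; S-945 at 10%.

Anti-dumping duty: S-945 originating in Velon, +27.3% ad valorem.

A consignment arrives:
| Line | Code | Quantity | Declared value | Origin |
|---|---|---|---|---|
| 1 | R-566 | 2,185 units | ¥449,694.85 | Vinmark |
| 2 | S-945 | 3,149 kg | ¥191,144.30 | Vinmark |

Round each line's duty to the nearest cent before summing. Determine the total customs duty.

Line 1 (R-566, Vinmark, 2,185 units, ¥449,694.85):
Base rate for R-566 is ¥6.08/unit.
Origin Vinmark qualifies under the Vinius–Vinmark agreement and R-566 is covered: preferential rate Free applies instead.
Duty = ¥449,694.85 × 0% = ¥0.00.
Line 2 (S-945, Vinmark, 3,149 kg, ¥191,144.30):
Base rate for S-945 is 12%.
Origin Vinmark qualifies under the Vinius–Vinmark agreement and S-945 is covered: preferential rate 10% applies instead.
The additional-duty order on S-945 targets Velon, not Vinmark; it does not apply.
Duty = ¥191,144.30 × 10% = ¥19,114.43.
Total = ¥0.00 + ¥19,114.43 = ¥19,114.43.

¥19,114.43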